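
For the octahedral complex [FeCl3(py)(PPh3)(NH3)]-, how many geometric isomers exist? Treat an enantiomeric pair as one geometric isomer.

4

There are 4 geometric isomers: Cl mer (3 arrangements); Cl fac (chiral).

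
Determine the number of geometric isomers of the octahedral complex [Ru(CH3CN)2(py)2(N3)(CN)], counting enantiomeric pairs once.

The six octahedral sites form three mutually perpendicular trans pairs.
Systematic placement gives 6 geometric isomers: CH3CN trans, py trans; CH3CN trans, py cis; CH3CN cis, py trans; CH3CN cis, py cis (3 arrangements, 2 chiral).

6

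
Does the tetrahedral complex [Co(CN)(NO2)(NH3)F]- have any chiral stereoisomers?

In a tetrahedral complex all four positions are equivalent and every pair of ligands is adjacent — there is no cis/trans distinction.
Only one geometric arrangement is possible; it has no improper symmetry element, so it exists as a pair of enantiomers (2 stereoisomers).

yes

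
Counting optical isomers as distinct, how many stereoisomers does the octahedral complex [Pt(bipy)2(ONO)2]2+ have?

In an octahedral complex each vertex has one trans partner and four cis neighbours.
Each bipy is bidentate and must span two cis positions.
Systematic placement gives 2 geometric isomers: ONO trans; ONO cis (chiral).
One of these lacks any improper symmetry element and so occurs as an enantiomeric pair, giving 2 + 1 = 3 stereoisomers in total.

3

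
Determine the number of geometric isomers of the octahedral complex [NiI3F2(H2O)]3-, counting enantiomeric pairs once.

3

The six octahedral sites form three mutually perpendicular trans pairs.
Working through the distinct placements yields 3 geometric isomers: I mer, F trans; I mer, F cis; I fac, F cis.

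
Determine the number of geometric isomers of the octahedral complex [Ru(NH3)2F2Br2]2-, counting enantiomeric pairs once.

5

The distinct arrangements are (5 in all): NH3 trans, F trans, Br trans; NH3 cis, F cis, Br trans; NH3 trans, F cis, Br cis; NH3 cis, F cis, Br cis (chiral); NH3 cis, F trans, Br cis.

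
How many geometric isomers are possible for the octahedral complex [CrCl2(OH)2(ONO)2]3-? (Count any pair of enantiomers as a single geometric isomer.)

5

In an octahedral complex each vertex has one trans partner and four cis neighbours.
Working through the distinct placements yields 5 geometric isomers: Cl trans, OH trans, ONO trans; Cl trans, OH cis, ONO cis; Cl cis, OH cis, ONO trans; Cl cis, OH cis, ONO cis (chiral); Cl cis, OH trans, ONO cis.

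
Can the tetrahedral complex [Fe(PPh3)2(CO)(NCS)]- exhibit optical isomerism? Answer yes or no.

In a tetrahedral complex all four positions are equivalent and every pair of ligands is adjacent — there is no cis/trans distinction.
Only one geometric arrangement is possible.

no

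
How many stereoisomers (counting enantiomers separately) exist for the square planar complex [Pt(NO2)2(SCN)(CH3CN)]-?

2

In a square planar complex each vertex has one trans partner and two cis neighbours.
Working through the distinct placements yields 2 geometric isomers: NO2 cis; NO2 trans.
Each arrangement has an internal mirror plane or centre of symmetry, so none is chiral.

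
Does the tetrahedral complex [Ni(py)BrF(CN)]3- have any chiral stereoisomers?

All four vertices of a tetrahedron are equivalent and mutually adjacent, so cis/trans isomerism cannot arise.
Only one geometric arrangement is possible; it has no improper symmetry element, so it exists as a pair of enantiomers (2 stereoisomers).

yes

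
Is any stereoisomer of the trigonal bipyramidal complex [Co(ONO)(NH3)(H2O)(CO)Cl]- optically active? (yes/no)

A trigonal bipyramid has two axial and three equatorial sites, which are chemically inequivalent.
Placing the ligands in turn and identifying arrangements related by rotation or reflection leaves 10 distinct geometric isomers.
Of these, 10 lack any improper symmetry element and so occur as enantiomeric pairs, giving 10 + 10 = 20 stereoisomers in total.

yes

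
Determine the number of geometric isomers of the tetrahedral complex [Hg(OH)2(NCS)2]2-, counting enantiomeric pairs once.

1

All four vertices of a tetrahedron are equivalent and mutually adjacent, so cis/trans isomerism cannot arise.
Only one geometric arrangement is possible.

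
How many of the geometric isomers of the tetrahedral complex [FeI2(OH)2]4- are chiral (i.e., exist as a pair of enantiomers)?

0

Only one geometric arrangement is possible.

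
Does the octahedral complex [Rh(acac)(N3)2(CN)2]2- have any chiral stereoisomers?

Each acac is bidentate and must span two cis positions.
There are 3 geometric isomers: N3 cis, CN trans; N3 cis, CN cis (chiral); N3 trans, CN cis.
One of these lacks any improper symmetry element and so occurs as an enantiomeric pair, giving 3 + 1 = 4 stereoisomers in total.

yes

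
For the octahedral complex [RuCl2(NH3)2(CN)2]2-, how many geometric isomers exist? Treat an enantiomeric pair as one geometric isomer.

An octahedron has six vertices in three trans pairs; every non-trans pair is cis.
Systematic placement gives 5 geometric isomers: Cl trans, NH3 trans, CN trans; Cl cis, NH3 cis, CN trans; Cl cis, NH3 trans, CN cis; Cl cis, NH3 cis, CN cis (chiral); Cl trans, NH3 cis, CN cis.

5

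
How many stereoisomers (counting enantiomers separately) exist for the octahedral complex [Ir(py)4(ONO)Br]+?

An octahedron has six vertices in three trans pairs; every non-trans pair is cis.
Systematic placement gives 2 geometric isomers: ONO and Br mutually trans; ONO and Br mutually cis.
Each arrangement has an internal mirror plane or centre of symmetry, so none is chiral.

2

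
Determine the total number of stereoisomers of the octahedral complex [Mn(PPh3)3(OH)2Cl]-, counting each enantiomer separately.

3

The six octahedral sites form three mutually perpendicular trans pairs.
The distinct arrangements are (3 in all): PPh3 mer, OH cis; PPh3 mer, OH trans; PPh3 fac, OH cis.
Each arrangement has an internal mirror plane or centre of symmetry, so none is chiral.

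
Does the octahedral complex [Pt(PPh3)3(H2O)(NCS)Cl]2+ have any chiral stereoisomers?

An octahedron has six vertices in three trans pairs; every non-trans pair is cis.
The distinct arrangements are (4 in all): PPh3 mer (3 arrangements); PPh3 fac (chiral).
One of these lacks any improper symmetry element and so occurs as an enantiomeric pair, giving 4 + 1 = 5 stereoisomers in total.

yes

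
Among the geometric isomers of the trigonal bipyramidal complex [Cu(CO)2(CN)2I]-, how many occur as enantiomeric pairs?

1

A trigonal bipyramid has two axial and three equatorial sites, which are chemically inequivalent.
Exhaustive case analysis gives 5 geometric isomers.
One of these lacks any improper symmetry element and so occurs as an enantiomeric pair, giving 5 + 1 = 6 stereoisomers in total.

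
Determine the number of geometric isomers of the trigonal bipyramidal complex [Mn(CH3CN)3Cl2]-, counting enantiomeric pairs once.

A trigonal bipyramid has two axial and three equatorial sites, which are chemically inequivalent.
Working through the distinct placements yields 3 geometric isomers: Cl both equatorial; Cl one axial, one equatorial; Cl both axial.

3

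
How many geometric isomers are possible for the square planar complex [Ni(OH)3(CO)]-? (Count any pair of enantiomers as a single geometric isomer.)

In a square planar complex each vertex has one trans partner and two cis neighbours.
Only one geometric arrangement is possible.

1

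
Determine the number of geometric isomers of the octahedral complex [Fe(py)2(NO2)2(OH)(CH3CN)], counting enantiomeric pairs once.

An octahedron has six vertices in three trans pairs; every non-trans pair is cis.
There are 6 geometric isomers: py trans, NO2 cis; py cis, NO2 cis (3 arrangements, 2 chiral); py trans, NO2 trans; py cis, NO2 trans.

6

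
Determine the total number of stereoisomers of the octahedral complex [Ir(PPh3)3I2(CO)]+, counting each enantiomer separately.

An octahedron has six vertices in three trans pairs; every non-trans pair is cis.
There are 3 geometric isomers: PPh3 mer, I cis; PPh3 mer, I trans; PPh3 fac, I cis.
Each arrangement has an internal mirror plane or centre of symmetry, so none is chiral.

3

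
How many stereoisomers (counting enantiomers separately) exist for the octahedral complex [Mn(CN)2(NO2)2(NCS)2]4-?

6

The six octahedral sites form three mutually perpendicular trans pairs.
Systematic placement gives 5 geometric isomers: CN trans, NO2 trans, NCS trans; CN trans, NO2 cis, NCS cis; CN cis, NO2 trans, NCS cis; CN cis, NO2 cis, NCS cis (chiral); CN cis, NO2 cis, NCS trans.
One of these lacks any improper symmetry element and so occurs as an enantiomeric pair, giving 5 + 1 = 6 stereoisomers in total.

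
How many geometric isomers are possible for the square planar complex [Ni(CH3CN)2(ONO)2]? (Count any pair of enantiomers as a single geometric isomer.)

2

A square has two trans pairs of vertices; adjacent vertices are cis.
There are 2 geometric isomers: CH3CN cis; CH3CN trans.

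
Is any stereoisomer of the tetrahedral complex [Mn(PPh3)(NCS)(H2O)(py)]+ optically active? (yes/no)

All four vertices of a tetrahedron are equivalent and mutually adjacent, so cis/trans isomerism cannot arise.
Only one geometric arrangement is possible; it has no improper symmetry element, so it exists as a pair of enantiomers (2 stereoisomers).

yes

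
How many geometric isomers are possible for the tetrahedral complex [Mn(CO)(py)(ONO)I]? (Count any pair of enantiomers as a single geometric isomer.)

1

All four vertices of a tetrahedron are equivalent and mutually adjacent, so cis/trans isomerism cannot arise.
Only one geometric arrangement is possible; it has no improper symmetry element, so it exists as a pair of enantiomers (2 stereoisomers).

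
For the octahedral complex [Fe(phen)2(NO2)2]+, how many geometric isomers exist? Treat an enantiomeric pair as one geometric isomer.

An octahedron has six vertices in three trans pairs; every non-trans pair is cis.
Each phen is bidentate and must span two cis positions.
Systematic placement gives 2 geometric isomers: NO2 trans; NO2 cis (chiral).

2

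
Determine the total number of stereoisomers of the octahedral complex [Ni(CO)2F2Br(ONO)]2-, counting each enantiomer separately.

8

The six octahedral sites form three mutually perpendicular trans pairs.
Working through the distinct placements yields 6 geometric isomers: CO cis, F cis (3 arrangements, 2 chiral); CO cis, F trans; CO trans, F cis; CO trans, F trans.
Of these, 2 lack any improper symmetry element and so occur as enantiomeric pairs, giving 6 + 2 = 8 stereoisomers in total.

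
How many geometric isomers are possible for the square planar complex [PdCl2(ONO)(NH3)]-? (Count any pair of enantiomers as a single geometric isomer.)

Working through the distinct placements yields 2 geometric isomers: Cl cis; Cl trans.

2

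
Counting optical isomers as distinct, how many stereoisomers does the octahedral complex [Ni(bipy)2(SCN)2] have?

The six octahedral sites form three mutually perpendicular trans pairs.
Each bipy is bidentate and must span two cis positions.
The distinct arrangements are (2 in all): SCN trans; SCN cis (chiral).
One of these lacks any improper symmetry element and so occurs as an enantiomeric pair, giving 2 + 1 = 3 stereoisomers in total.

3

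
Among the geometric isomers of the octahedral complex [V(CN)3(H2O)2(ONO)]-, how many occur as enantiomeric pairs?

In an octahedral complex each vertex has one trans partner and four cis neighbours.
The distinct arrangements are (3 in all): CN mer, H2O cis; CN mer, H2O trans; CN fac, H2O cis.
Each arrangement has an internal mirror plane or centre of symmetry, so none is chiral.

0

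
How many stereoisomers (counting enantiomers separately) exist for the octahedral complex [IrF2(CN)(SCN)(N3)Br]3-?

In an octahedral complex each vertex has one trans partner and four cis neighbours.
Systematic enumeration (placing each ligand type in turn and discarding arrangements equivalent by rotation or reflection) gives 9 geometric isomers.
Of these, 6 lack any improper symmetry element and so occur as enantiomeric pairs, giving 9 + 6 = 15 stereoisomers in total.

15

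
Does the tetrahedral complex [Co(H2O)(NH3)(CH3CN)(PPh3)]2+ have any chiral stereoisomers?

All four vertices of a tetrahedron are equivalent and mutually adjacent, so cis/trans isomerism cannot arise.
Only one geometric arrangement is possible; it has no improper symmetry element, so it exists as a pair of enantiomers (2 stereoisomers).

yes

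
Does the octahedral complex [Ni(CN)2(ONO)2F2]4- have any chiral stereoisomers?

In an octahedral complex each vertex has one trans partner and four cis neighbours.
Working through the distinct placements yields 5 geometric isomers: CN trans, ONO trans, F trans; CN trans, ONO cis, F cis; CN cis, ONO trans, F cis; CN cis, ONO cis, F cis (chiral); CN cis, ONO cis, F trans.
One of these lacks any improper symmetry element and so occurs as an enantiomeric pair, giving 5 + 1 = 6 stereoisomers in total.

yes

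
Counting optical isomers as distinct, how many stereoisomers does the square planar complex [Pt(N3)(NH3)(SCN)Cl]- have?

Systematic placement gives 3 geometric isomers: (Cl/NH3 trans, N3/SCN trans); (Cl/SCN trans, N3/NH3 trans); (Cl/N3 trans, NH3/SCN trans).
Each arrangement has an internal mirror plane or centre of symmetry, so none is chiral.

3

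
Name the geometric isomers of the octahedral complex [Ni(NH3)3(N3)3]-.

An octahedron has six vertices in three trans pairs; every non-trans pair is cis.
Working through the distinct placements yields 2 geometric isomers: NH3 mer; NH3 fac.

fac and mer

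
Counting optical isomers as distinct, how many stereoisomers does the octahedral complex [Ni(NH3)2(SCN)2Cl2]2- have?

6

In an octahedral complex each vertex has one trans partner and four cis neighbours.
There are 5 geometric isomers: NH3 trans, SCN trans, Cl trans; NH3 cis, SCN cis, Cl trans; NH3 cis, SCN trans, Cl cis; NH3 cis, SCN cis, Cl cis (chiral); NH3 trans, SCN cis, Cl cis.
One of these lacks any improper symmetry element and so occurs as an enantiomeric pair, giving 5 + 1 = 6 stereoisomers in total.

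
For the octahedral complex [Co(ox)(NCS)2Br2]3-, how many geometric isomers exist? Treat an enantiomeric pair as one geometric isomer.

Each ox is bidentate and must span two cis positions.
There are 3 geometric isomers: NCS cis, Br trans; NCS cis, Br cis (chiral); NCS trans, Br cis.

3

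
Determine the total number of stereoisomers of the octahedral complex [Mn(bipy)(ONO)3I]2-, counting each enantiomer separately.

Each bipy is bidentate and must span two cis positions.
Systematic placement gives 2 geometric isomers: ONO fac; ONO mer.
Each arrangement has an internal mirror plane or centre of symmetry, so none is chiral.

2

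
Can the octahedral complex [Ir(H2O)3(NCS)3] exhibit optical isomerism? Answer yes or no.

no

In an octahedral complex each vertex has one trans partner and four cis neighbours.
Systematic placement gives 2 geometric isomers: H2O mer; H2O fac.
Each arrangement has an internal mirror plane or centre of symmetry, so none is chiral.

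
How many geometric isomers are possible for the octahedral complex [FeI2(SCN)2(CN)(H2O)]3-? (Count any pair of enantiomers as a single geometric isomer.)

6

The six octahedral sites form three mutually perpendicular trans pairs.
The distinct arrangements are (6 in all): I trans, SCN trans; I cis, SCN cis (3 arrangements, 2 chiral); I cis, SCN trans; I trans, SCN cis.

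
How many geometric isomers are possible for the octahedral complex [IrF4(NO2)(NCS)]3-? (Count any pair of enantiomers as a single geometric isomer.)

In an octahedral complex each vertex has one trans partner and four cis neighbours.
There are 2 geometric isomers: NO2 and NCS mutually trans; NO2 and NCS mutually cis.

2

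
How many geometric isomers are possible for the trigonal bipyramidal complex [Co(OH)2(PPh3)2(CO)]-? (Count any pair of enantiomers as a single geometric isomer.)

A trigonal bipyramid has two axial and three equatorial sites, which are chemically inequivalent.
Systematic enumeration (placing each ligand type in turn and discarding arrangements equivalent by rotation or reflection) gives 5 geometric isomers.

5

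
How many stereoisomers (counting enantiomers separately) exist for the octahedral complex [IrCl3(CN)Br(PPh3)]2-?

5

The six octahedral sites form three mutually perpendicular trans pairs.
Systematic placement gives 4 geometric isomers: Cl mer (3 arrangements); Cl fac (chiral).
One of these lacks any improper symmetry element and so occurs as an enantiomeric pair, giving 4 + 1 = 5 stereoisomers in total.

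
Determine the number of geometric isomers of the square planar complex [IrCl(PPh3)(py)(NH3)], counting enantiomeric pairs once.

3

A square has two trans pairs of vertices; adjacent vertices are cis.
Working through the distinct placements yields 3 geometric isomers: (Cl/PPh3 trans, NH3/py trans); (Cl/py trans, NH3/PPh3 trans); (Cl/NH3 trans, PPh3/py trans).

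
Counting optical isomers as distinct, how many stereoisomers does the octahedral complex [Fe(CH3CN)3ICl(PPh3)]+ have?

5

An octahedron has six vertices in three trans pairs; every non-trans pair is cis.
Systematic placement gives 4 geometric isomers: CH3CN mer (3 arrangements); CH3CN fac (chiral).
One of these lacks any improper symmetry element and so occurs as an enantiomeric pair, giving 4 + 1 = 5 stereoisomers in total.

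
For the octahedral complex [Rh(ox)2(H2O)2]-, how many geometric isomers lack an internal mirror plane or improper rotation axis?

Each ox is bidentate and must span two cis positions.
The distinct arrangements are (2 in all): H2O trans; H2O cis (chiral).
One of these lacks any improper symmetry element and so occurs as an enantiomeric pair, giving 2 + 1 = 3 stereoisomers in total.

1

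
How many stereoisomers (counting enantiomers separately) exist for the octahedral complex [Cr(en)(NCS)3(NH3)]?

An octahedron has six vertices in three trans pairs; every non-trans pair is cis.
Each en is bidentate and must span two cis positions.
Systematic placement gives 2 geometric isomers: NCS mer; NCS fac.
Each arrangement has an internal mirror plane or centre of symmetry, so none is chiral.

2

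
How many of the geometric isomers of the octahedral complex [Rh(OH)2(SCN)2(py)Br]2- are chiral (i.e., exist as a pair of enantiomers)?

2

The six octahedral sites form three mutually perpendicular trans pairs.
There are 6 geometric isomers: OH cis, SCN cis (3 arrangements, 2 chiral); OH cis, SCN trans; OH trans, SCN cis; OH trans, SCN trans.
Of these, 2 lack any improper symmetry element and so occur as enantiomeric pairs, giving 6 + 2 = 8 stereoisomers in total.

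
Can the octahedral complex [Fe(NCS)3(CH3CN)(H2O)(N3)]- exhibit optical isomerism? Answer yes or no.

An octahedron has six vertices in three trans pairs; every non-trans pair is cis.
Systematic placement gives 4 geometric isomers: NCS mer (3 arrangements); NCS fac (chiral).
One of these lacks any improper symmetry element and so occurs as an enantiomeric pair, giving 4 + 1 = 5 stereoisomers in total.

yes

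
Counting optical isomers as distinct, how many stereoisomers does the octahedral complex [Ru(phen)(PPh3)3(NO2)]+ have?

An octahedron has six vertices in three trans pairs; every non-trans pair is cis.
Each phen is bidentate and must span two cis positions.
Systematic placement gives 2 geometric isomers: PPh3 fac; PPh3 mer.
Each arrangement has an internal mirror plane or centre of symmetry, so none is chiral.

2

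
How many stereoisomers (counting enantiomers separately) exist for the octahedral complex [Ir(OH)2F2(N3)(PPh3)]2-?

8

The six octahedral sites form three mutually perpendicular trans pairs.
Systematic placement gives 6 geometric isomers: OH cis, F trans; OH trans, F trans; OH cis, F cis (3 arrangements, 2 chiral); OH trans, F cis.
Of these, 2 lack any improper symmetry element and so occur as enantiomeric pairs, giving 6 + 2 = 8 stereoisomers in total.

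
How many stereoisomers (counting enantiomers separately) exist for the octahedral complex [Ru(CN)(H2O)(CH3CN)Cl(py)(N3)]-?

An octahedron has six vertices in three trans pairs; every non-trans pair is cis.
Placing the ligands in turn and identifying arrangements related by rotation or reflection leaves 15 distinct geometric isomers.
Of these, 15 lack any improper symmetry element and so occur as enantiomeric pairs, giving 15 + 15 = 30 stereoisomers in total.

30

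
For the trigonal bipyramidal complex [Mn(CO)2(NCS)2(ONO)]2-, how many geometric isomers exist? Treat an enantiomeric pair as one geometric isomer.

5

In a trigonal bipyramid the two axial positions differ from the three equatorial ones.
Exhaustive case analysis gives 5 geometric isomers.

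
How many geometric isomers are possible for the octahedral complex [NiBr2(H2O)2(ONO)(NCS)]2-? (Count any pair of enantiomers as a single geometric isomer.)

6

The six octahedral sites form three mutually perpendicular trans pairs.
The distinct arrangements are (6 in all): Br trans, H2O trans; Br trans, H2O cis; Br cis, H2O cis (3 arrangements, 2 chiral); Br cis, H2O trans.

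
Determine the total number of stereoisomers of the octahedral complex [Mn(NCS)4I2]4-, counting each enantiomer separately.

An octahedron has six vertices in three trans pairs; every non-trans pair is cis.
Working through the distinct placements yields 2 geometric isomers: I trans; I cis.
Each arrangement has an internal mirror plane or centre of symmetry, so none is chiral.

2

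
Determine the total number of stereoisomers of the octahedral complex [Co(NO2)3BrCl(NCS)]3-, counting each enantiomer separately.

5

In an octahedral complex each vertex has one trans partner and four cis neighbours.
Working through the distinct placements yields 4 geometric isomers: NO2 mer (3 arrangements); NO2 fac (chiral).
One of these lacks any improper symmetry element and so occurs as an enantiomeric pair, giving 4 + 1 = 5 stereoisomers in total.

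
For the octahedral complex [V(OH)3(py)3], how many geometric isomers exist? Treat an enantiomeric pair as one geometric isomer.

2

An octahedron has six vertices in three trans pairs; every non-trans pair is cis.
There are 2 geometric isomers: OH mer; OH fac.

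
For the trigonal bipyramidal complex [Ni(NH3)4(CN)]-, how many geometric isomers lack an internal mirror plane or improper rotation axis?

A trigonal bipyramid has two axial and three equatorial sites, which are chemically inequivalent.
The distinct arrangements are (2 in all): CN axial; CN equatorial.
Each arrangement has an internal mirror plane or centre of symmetry, so none is chiral.

0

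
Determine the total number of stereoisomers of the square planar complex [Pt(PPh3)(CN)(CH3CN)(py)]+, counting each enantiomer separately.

A square has two trans pairs of vertices; adjacent vertices are cis.
The distinct arrangements are (3 in all): (CH3CN/PPh3 trans, CN/py trans); (CH3CN/py trans, CN/PPh3 trans); (CH3CN/CN trans, PPh3/py trans).
Each arrangement has an internal mirror plane or centre of symmetry, so none is chiral.

3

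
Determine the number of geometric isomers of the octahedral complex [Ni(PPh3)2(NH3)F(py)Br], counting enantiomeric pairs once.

9

In an octahedral complex each vertex has one trans partner and four cis neighbours.
Systematic enumeration (placing each ligand type in turn and discarding arrangements equivalent by rotation or reflection) gives 9 geometric isomers.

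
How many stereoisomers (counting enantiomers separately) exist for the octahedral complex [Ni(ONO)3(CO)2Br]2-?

An octahedron has six vertices in three trans pairs; every non-trans pair is cis.
There are 3 geometric isomers: ONO mer, CO cis; ONO mer, CO trans; ONO fac, CO cis.
Each arrangement has an internal mirror plane or centre of symmetry, so none is chiral.

3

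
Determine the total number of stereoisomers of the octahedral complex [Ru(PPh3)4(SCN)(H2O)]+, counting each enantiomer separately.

2

In an octahedral complex each vertex has one trans partner and four cis neighbours.
The distinct arrangements are (2 in all): SCN and H2O mutually cis; SCN and H2O mutually trans.
Each arrangement has an internal mirror plane or centre of symmetry, so none is chiral.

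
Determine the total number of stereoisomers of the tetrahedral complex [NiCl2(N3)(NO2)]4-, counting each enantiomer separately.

1

In a tetrahedral complex all four positions are equivalent and every pair of ligands is adjacent — there is no cis/trans distinction.
Only one geometric arrangement is possible.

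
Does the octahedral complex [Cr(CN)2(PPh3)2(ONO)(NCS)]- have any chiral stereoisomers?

yes

In an octahedral complex each vertex has one trans partner and four cis neighbours.
There are 6 geometric isomers: CN trans, PPh3 trans; CN trans, PPh3 cis; CN cis, PPh3 trans; CN cis, PPh3 cis (3 arrangements, 2 chiral).
Of these, 2 lack any improper symmetry element and so occur as enantiomeric pairs, giving 6 + 2 = 8 stereoisomers in total.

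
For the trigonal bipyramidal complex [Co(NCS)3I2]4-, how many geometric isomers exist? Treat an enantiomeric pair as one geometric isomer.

In a trigonal bipyramid the two axial positions differ from the three equatorial ones.
The distinct arrangements are (3 in all): I both axial; I one axial, one equatorial; I both equatorial.

3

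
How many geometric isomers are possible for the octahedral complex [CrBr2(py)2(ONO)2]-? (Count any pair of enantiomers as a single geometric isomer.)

5

The six octahedral sites form three mutually perpendicular trans pairs.
The distinct arrangements are (5 in all): Br trans, py trans, ONO trans; Br trans, py cis, ONO cis; Br cis, py trans, ONO cis; Br cis, py cis, ONO cis (chiral); Br cis, py cis, ONO trans.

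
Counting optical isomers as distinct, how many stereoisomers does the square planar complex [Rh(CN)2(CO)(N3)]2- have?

2

In a square planar complex each vertex has one trans partner and two cis neighbours.
The distinct arrangements are (2 in all): CN cis; CN trans.
Each arrangement has an internal mirror plane or centre of symmetry, so none is chiral.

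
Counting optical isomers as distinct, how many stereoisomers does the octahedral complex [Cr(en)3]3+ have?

2

Each en is bidentate and must span two cis positions.
Only one geometric arrangement is possible; it has no improper symmetry element, so it exists as a pair of enantiomers (2 stereoisomers).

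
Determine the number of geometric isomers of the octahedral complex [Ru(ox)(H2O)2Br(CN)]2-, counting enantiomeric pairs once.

An octahedron has six vertices in three trans pairs; every non-trans pair is cis.
Each ox is bidentate and must span two cis positions.
Working through the distinct placements yields 4 geometric isomers: H2O cis (3 arrangements, 2 chiral); H2O trans.

4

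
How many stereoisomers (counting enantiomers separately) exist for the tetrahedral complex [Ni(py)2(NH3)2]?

1

Only one geometric arrangement is possible.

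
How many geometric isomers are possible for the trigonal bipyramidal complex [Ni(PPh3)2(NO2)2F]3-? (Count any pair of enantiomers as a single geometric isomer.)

5

A trigonal bipyramid has two axial and three equatorial sites, which are chemically inequivalent.
Exhaustive case analysis gives 5 geometric isomers.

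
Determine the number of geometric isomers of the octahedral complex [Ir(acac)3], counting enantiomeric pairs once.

1

An octahedron has six vertices in three trans pairs; every non-trans pair is cis.
Each acac is bidentate and must span two cis positions.
Only one geometric arrangement is possible; it has no improper symmetry element, so it exists as a pair of enantiomers (2 stereoisomers).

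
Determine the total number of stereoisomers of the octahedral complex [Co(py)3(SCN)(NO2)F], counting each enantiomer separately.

An octahedron has six vertices in three trans pairs; every non-trans pair is cis.
Working through the distinct placements yields 4 geometric isomers: py mer (3 arrangements); py fac (chiral).
One of these lacks any improper symmetry element and so occurs as an enantiomeric pair, giving 4 + 1 = 5 stereoisomers in total.

5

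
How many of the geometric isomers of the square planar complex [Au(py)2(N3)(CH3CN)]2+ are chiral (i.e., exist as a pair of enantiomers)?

A square has two trans pairs of vertices; adjacent vertices are cis.
Working through the distinct placements yields 2 geometric isomers: py cis; py trans.
Each arrangement has an internal mirror plane or centre of symmetry, so none is chiral.

0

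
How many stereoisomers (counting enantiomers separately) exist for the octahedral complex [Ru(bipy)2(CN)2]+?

3

In an octahedral complex each vertex has one trans partner and four cis neighbours.
Each bipy is bidentate and must span two cis positions.
There are 2 geometric isomers: CN trans; CN cis (chiral).
One of these lacks any improper symmetry element and so occurs as an enantiomeric pair, giving 2 + 1 = 3 stereoisomers in total.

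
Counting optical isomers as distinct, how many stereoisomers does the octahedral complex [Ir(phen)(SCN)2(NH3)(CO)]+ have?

6

Each phen is bidentate and must span two cis positions.
There are 4 geometric isomers: SCN cis (3 arrangements, 2 chiral); SCN trans.
Of these, 2 lack any improper symmetry element and so occur as enantiomeric pairs, giving 4 + 2 = 6 stereoisomers in total.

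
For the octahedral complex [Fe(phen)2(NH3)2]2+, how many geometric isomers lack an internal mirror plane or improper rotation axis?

An octahedron has six vertices in three trans pairs; every non-trans pair is cis.
Each phen is bidentate and must span two cis positions.
The distinct arrangements are (2 in all): NH3 trans; NH3 cis (chiral).
One of these lacks any improper symmetry element and so occurs as an enantiomeric pair, giving 2 + 1 = 3 stereoisomers in total.

1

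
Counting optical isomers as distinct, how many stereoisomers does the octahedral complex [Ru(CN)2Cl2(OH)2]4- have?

The six octahedral sites form three mutually perpendicular trans pairs.
The distinct arrangements are (5 in all): CN trans, Cl trans, OH trans; CN trans, Cl cis, OH cis; CN cis, Cl cis, OH trans; CN cis, Cl cis, OH cis (chiral); CN cis, Cl trans, OH cis.
One of these lacks any improper symmetry element and so occurs as an enantiomeric pair, giving 5 + 1 = 6 stereoisomers in total.

6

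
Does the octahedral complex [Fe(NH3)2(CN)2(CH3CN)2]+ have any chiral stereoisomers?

An octahedron has six vertices in three trans pairs; every non-trans pair is cis.
Working through the distinct placements yields 5 geometric isomers: NH3 trans, CN trans, CH3CN trans; NH3 cis, CN cis, CH3CN trans; NH3 trans, CN cis, CH3CN cis; NH3 cis, CN cis, CH3CN cis (chiral); NH3 cis, CN trans, CH3CN cis.
One of these lacks any improper symmetry element and so occurs as an enantiomeric pair, giving 5 + 1 = 6 stereoisomers in total.

yes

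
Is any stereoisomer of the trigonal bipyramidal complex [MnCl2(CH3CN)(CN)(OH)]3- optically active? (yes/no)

A trigonal bipyramid has two axial and three equatorial sites, which are chemically inequivalent.
Placing the ligands in turn and identifying arrangements related by rotation or reflection leaves 7 distinct geometric isomers.
Of these, 3 lack any improper symmetry element and so occur as enantiomeric pairs, giving 7 + 3 = 10 stereoisomers in total.

yes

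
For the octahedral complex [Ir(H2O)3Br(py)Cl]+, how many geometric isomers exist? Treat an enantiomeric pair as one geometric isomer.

4

An octahedron has six vertices in three trans pairs; every non-trans pair is cis.
Working through the distinct placements yields 4 geometric isomers: H2O mer (3 arrangements); H2O fac (chiral).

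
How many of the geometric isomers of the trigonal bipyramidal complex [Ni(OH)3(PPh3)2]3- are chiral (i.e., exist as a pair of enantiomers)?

A trigonal bipyramid has two axial and three equatorial sites, which are chemically inequivalent.
There are 3 geometric isomers: PPh3 both equatorial; PPh3 one axial, one equatorial; PPh3 both axial.
Each arrangement has an internal mirror plane or centre of symmetry, so none is chiral.

0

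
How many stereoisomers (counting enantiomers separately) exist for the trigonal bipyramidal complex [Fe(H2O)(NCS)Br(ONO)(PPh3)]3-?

20

In a trigonal bipyramid the two axial positions differ from the three equatorial ones.
Placing the ligands in turn and identifying arrangements related by rotation or reflection leaves 10 distinct geometric isomers.
Of these, 10 lack any improper symmetry element and so occur as enantiomeric pairs, giving 10 + 10 = 20 stereoisomers in total.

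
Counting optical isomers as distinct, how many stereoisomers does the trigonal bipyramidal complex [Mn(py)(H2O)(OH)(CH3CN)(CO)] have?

20

In a trigonal bipyramid the two axial positions differ from the three equatorial ones.
Exhaustive case analysis gives 10 geometric isomers.
Of these, 10 lack any improper symmetry element and so occur as enantiomeric pairs, giving 10 + 10 = 20 stereoisomers in total.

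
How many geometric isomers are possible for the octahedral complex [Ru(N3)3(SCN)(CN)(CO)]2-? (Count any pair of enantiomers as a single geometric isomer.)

An octahedron has six vertices in three trans pairs; every non-trans pair is cis.
The distinct arrangements are (4 in all): N3 mer (3 arrangements); N3 fac (chiral).

4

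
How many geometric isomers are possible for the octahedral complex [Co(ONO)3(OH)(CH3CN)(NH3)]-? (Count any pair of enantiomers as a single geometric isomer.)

The six octahedral sites form three mutually perpendicular trans pairs.
There are 4 geometric isomers: ONO mer (3 arrangements); ONO fac (chiral).

4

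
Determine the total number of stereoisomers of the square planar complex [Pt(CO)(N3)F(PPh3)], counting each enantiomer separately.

3

In a square planar complex each vertex has one trans partner and two cis neighbours.
Working through the distinct placements yields 3 geometric isomers: (CO/N3 trans, F/PPh3 trans); (CO/PPh3 trans, F/N3 trans); (CO/F trans, N3/PPh3 trans).
Each arrangement has an internal mirror plane or centre of symmetry, so none is chiral.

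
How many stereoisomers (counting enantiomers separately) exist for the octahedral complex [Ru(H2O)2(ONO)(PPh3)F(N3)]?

15

The six octahedral sites form three mutually perpendicular trans pairs.
Systematic enumeration (placing each ligand type in turn and discarding arrangements equivalent by rotation or reflection) gives 9 geometric isomers.
Of these, 6 lack any improper symmetry element and so occur as enantiomeric pairs, giving 9 + 6 = 15 stereoisomers in total.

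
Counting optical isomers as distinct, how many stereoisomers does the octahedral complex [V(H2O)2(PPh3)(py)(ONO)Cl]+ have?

15

An octahedron has six vertices in three trans pairs; every non-trans pair is cis.
Exhaustive case analysis gives 9 geometric isomers.
Of these, 6 lack any improper symmetry element and so occur as enantiomeric pairs, giving 9 + 6 = 15 stereoisomers in total.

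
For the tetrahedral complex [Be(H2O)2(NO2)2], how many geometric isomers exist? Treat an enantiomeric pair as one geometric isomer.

In a tetrahedral complex all four positions are equivalent and every pair of ligands is adjacent — there is no cis/trans distinction.
Only one geometric arrangement is possible.

1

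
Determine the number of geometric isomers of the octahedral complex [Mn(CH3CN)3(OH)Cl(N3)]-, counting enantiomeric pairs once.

4

In an octahedral complex each vertex has one trans partner and four cis neighbours.
Working through the distinct placements yields 4 geometric isomers: CH3CN mer (3 arrangements); CH3CN fac (chiral).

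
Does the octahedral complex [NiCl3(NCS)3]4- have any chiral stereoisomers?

no

The distinct arrangements are (2 in all): Cl mer; Cl fac.
Each arrangement has an internal mirror plane or centre of symmetry, so none is chiral.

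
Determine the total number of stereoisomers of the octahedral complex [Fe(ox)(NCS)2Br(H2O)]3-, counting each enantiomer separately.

Each ox is bidentate and must span two cis positions.
Systematic placement gives 4 geometric isomers: NCS cis (3 arrangements, 2 chiral); NCS trans.
Of these, 2 lack any improper symmetry element and so occur as enantiomeric pairs, giving 4 + 2 = 6 stereoisomers in total.

6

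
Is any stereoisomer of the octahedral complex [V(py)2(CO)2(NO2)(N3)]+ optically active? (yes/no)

The six octahedral sites form three mutually perpendicular trans pairs.
Systematic placement gives 6 geometric isomers: py trans, CO trans; py cis, CO trans; py trans, CO cis; py cis, CO cis (3 arrangements, 2 chiral).
Of these, 2 lack any improper symmetry element and so occur as enantiomeric pairs, giving 6 + 2 = 8 stereoisomers in total.

yes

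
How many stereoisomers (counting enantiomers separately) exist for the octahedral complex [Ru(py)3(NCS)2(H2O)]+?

3

The six octahedral sites form three mutually perpendicular trans pairs.
The distinct arrangements are (3 in all): py mer, NCS cis; py mer, NCS trans; py fac, NCS cis.
Each arrangement has an internal mirror plane or centre of symmetry, so none is chiral.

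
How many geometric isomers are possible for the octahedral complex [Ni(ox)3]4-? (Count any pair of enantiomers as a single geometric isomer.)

Each ox is bidentate and must span two cis positions.
Only one geometric arrangement is possible; it has no improper symmetry element, so it exists as a pair of enantiomers (2 stereoisomers).

1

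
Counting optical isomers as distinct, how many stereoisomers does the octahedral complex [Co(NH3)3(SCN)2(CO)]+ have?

The six octahedral sites form three mutually perpendicular trans pairs.
Working through the distinct placements yields 3 geometric isomers: NH3 mer, SCN trans; NH3 fac, SCN cis; NH3 mer, SCN cis.
Each arrangement has an internal mirror plane or centre of symmetry, so none is chiral.

3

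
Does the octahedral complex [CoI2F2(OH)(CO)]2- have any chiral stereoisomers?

An octahedron has six vertices in three trans pairs; every non-trans pair is cis.
Systematic placement gives 6 geometric isomers: I cis, F cis (3 arrangements, 2 chiral); I trans, F cis; I cis, F trans; I trans, F trans.
Of these, 2 lack any improper symmetry element and so occur as enantiomeric pairs, giving 6 + 2 = 8 stereoisomers in total.

yes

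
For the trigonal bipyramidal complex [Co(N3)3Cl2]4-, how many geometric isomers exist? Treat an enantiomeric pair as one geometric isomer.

3

A trigonal bipyramid has two axial and three equatorial sites, which are chemically inequivalent.
The distinct arrangements are (3 in all): Cl both axial; Cl one axial, one equatorial; Cl both equatorial.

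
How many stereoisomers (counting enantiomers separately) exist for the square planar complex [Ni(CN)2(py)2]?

In a square planar complex each vertex has one trans partner and two cis neighbours.
There are 2 geometric isomers: CN cis; CN trans.
Each arrangement has an internal mirror plane or centre of symmetry, so none is chiral.

2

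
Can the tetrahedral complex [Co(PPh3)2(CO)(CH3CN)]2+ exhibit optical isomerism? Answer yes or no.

In a tetrahedral complex all four positions are equivalent and every pair of ligands is adjacent — there is no cis/trans distinction.
Only one geometric arrangement is possible.

no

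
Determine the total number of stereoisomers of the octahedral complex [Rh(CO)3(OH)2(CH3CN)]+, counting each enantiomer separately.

3

In an octahedral complex each vertex has one trans partner and four cis neighbours.
The distinct arrangements are (3 in all): CO mer, OH trans; CO fac, OH cis; CO mer, OH cis.
Each arrangement has an internal mirror plane or centre of symmetry, so none is chiral.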